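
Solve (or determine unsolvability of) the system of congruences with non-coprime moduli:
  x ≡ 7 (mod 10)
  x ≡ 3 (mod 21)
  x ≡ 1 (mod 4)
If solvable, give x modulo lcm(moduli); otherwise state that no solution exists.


Moduli 10, 21, 4 are not pairwise coprime, so CRT works modulo lcm(m_i) when all pairwise compatibility conditions hold.
Pairwise compatibility: gcd(m_i, m_j) must divide a_i - a_j for every pair.
Merge one congruence at a time:
  Start: x ≡ 7 (mod 10).
  Combine with x ≡ 3 (mod 21): gcd(10, 21) = 1; 3 - 7 = -4, which IS divisible by 1, so compatible.
    Write x = 7 + 10·t and substitute into x ≡ 3 (mod 21): 10·t ≡ 3 − 7 = -4 (mod 21).
    Reduce coefficients mod 21: 10·t ≡ 17 (mod 21).
    The inverse of 10 mod 21 is 19 (since 10·19 = 190 = 9·21 + 1), so t ≡ 19·17 = 323 ≡ 8 (mod 21).
    Then x = 7 + 10·8 = 87, valid modulo lcm(10, 21) = 210: x ≡ 87 (mod 210).
  Combine with x ≡ 1 (mod 4): gcd(210, 4) = 2; 1 - 87 = -86, which IS divisible by 2, so compatible.
    Write x = 87 + 210·t and substitute into x ≡ 1 (mod 4): 210·t ≡ 1 − 87 = -86 (mod 4).
    Divide the congruence (and modulus) by g = 2: 105·t ≡ -43 (mod 2).
    Reduce coefficients mod 2: 1·t ≡ 1 (mod 2).
    So t ≡ 1 (mod 2).
    Then x = 87 + 210·1 = 297, valid modulo lcm(210, 4) = 420: x ≡ 297 (mod 420).
Verify: 297 mod 10 = 7, 297 mod 21 = 3, 297 mod 4 = 1.

x ≡ 297 (mod 420).


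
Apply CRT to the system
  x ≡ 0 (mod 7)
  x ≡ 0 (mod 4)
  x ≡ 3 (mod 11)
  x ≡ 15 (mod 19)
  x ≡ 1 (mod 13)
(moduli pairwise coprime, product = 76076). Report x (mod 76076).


Product of moduli M = 7 · 4 · 11 · 19 · 13 = 76076.
Merge one congruence at a time:
  Start: x ≡ 0 (mod 7).
  Combine with x ≡ 0 (mod 4); new modulus lcm = 28.
    Write x = 0 + 7·t and substitute into x ≡ 0 (mod 4): 7·t ≡ 0 − 0 = 0 (mod 4).
    Reduce coefficients mod 4: 3·t ≡ 0 (mod 4).
    The inverse of 3 mod 4 is 3 (since 3·3 = 9 = 2·4 + 1), so t ≡ 3·0 = 0 ≡ 0 (mod 4).
    Then x = 0 + 7·0 = 0, valid modulo lcm(7, 4) = 28: x ≡ 0 (mod 28).
  Combine with x ≡ 3 (mod 11); new modulus lcm = 308.
    Write x = 0 + 28·t and substitute into x ≡ 3 (mod 11): 28·t ≡ 3 − 0 = 3 (mod 11).
    Reduce coefficients mod 11: 6·t ≡ 3 (mod 11).
    The inverse of 6 mod 11 is 2 (since 6·2 = 12 = 1·11 + 1), so t ≡ 2·3 = 6 ≡ 6 (mod 11).
    Then x = 0 + 28·6 = 168, valid modulo lcm(28, 11) = 308: x ≡ 168 (mod 308).
  Combine with x ≡ 15 (mod 19); new modulus lcm = 5852.
    Write x = 168 + 308·t and substitute into x ≡ 15 (mod 19): 308·t ≡ 15 − 168 = -153 (mod 19).
    Reduce coefficients mod 19: 4·t ≡ 18 (mod 19).
    The inverse of 4 mod 19 is 5 (since 4·5 = 20 = 1·19 + 1), so t ≡ 5·18 = 90 ≡ 14 (mod 19).
    Then x = 168 + 308·14 = 4480, valid modulo lcm(308, 19) = 5852: x ≡ 4480 (mod 5852).
  Combine with x ≡ 1 (mod 13); new modulus lcm = 76076.
    Write x = 4480 + 5852·t and substitute into x ≡ 1 (mod 13): 5852·t ≡ 1 − 4480 = -4479 (mod 13).
    Reduce coefficients mod 13: 2·t ≡ 6 (mod 13).
    The inverse of 2 mod 13 is 7 (since 2·7 = 14 = 1·13 + 1), so t ≡ 7·6 = 42 ≡ 3 (mod 13).
    Then x = 4480 + 5852·3 = 22036, valid modulo lcm(5852, 13) = 76076: x ≡ 22036 (mod 76076).
Verify against each original: 22036 mod 7 = 0, 22036 mod 4 = 0, 22036 mod 11 = 3, 22036 mod 19 = 15, 22036 mod 13 = 1.

x ≡ 22036 (mod 76076).


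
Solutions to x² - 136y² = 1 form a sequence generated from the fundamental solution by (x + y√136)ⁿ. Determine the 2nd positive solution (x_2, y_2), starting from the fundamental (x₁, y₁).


Step 1: Find the fundamental solution (x₁, y₁) of x² - 136y² = 1.
  Expand √136 as a continued fraction. a₀ = ⌊√136⌋ = 11; iterate m_{k+1} = d_k·a_k − m_k, d_{k+1} = (136 − m_{k+1}²)/d_k, a_{k+1} = ⌊(a₀ + m_{k+1})/d_{k+1}⌋ (starting m₀ = 0, d₀ = 1), with convergents p_k = a_k·p_{k-1} + p_{k-2}, q_k = a_k·q_{k-1} + q_{k-2} (p₋₁ = 1, q₋₁ = 0):
  k = 0: a₀ = 11; p₀/q₀ = 11/1; p₀² − 136·q₀² = 121 − 136 = -15.
  k = 1: m = 11, d = 15, a = ⌊(11 + 11)/15⌋ = 1; p/q = (1·11 + 1)/(1·1 + 0) = 12/1; p² − 136·q² = 144 − 136 = 8.
  k = 2: m = 4, d = 8, a = ⌊(11 + 4)/8⌋ = 1; p/q = (1·12 + 11)/(1·1 + 1) = 23/2; p² − 136·q² = 529 − 544 = -15.
  k = 3: m = 4, d = 15, a = ⌊(11 + 4)/15⌋ = 1; p/q = (1·23 + 12)/(1·2 + 1) = 35/3; p² − 136·q² = 1225 − 1224 = 1.
  The first convergent with p² − 136·q² = 1 gives the fundamental solution (x₁, y₁) = (35, 3).
Step 2: Apply the recurrence (x_{n+1}, y_{n+1}) = (x₁x_n + 136y₁y_n, x₁y_n + y₁x_n) repeatedly.
  From (x_1, y_1) = (35, 3): x_2 = 35·35 + 136·3·3 = 2449; y_2 = 35·3 + 3·35 = 210.
Step 3: Verify x_2² - 136·y_2² = 5997601 - 5997600 = 1 (should be 1). ✓

(x_1, y_1) = (35, 3); (x_2, y_2) = (2449, 210).


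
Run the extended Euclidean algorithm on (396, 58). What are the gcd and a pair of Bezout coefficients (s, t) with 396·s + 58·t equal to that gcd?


Euclidean algorithm on (396, 58) — divide until remainder is 0:
  396 = 6 · 58 + 48
  58 = 1 · 48 + 10
  48 = 4 · 10 + 8
  10 = 1 · 8 + 2
  8 = 4 · 2 + 0
gcd(396, 58) = 2.
Track Bezout coefficients alongside the remainders: start with r₀ = 396 = a·1 + b·0 (s = 1, t = 0) and r₁ = 58 = a·0 + b·1 (s = 0, t = 1); each new remainder r_{k+1} = r_{k-1} − q_k·r_k inherits s_{k+1} = s_{k-1} − q_k·s_k, t_{k+1} = t_{k-1} − q_k·t_k, so r_k = a·s_k + b·t_k at every step:
  q = 6: r = 48, s = 1 − 6·0 = 1, t = 0 − 6·1 = -6  (check: 396·1 + 58·(-6) = 48)
  q = 1: r = 10, s = 0 − 1·1 = -1, t = 1 − 1·(-6) = 7  (check: 396·(-1) + 58·7 = 10)
  q = 4: r = 8, s = 1 − 4·(-1) = 5, t = -6 − 4·7 = -34  (check: 396·5 + 58·(-34) = 8)
  q = 1: r = 2, s = -1 − 1·5 = -6, t = 7 − 1·(-34) = 41  (check: 396·(-6) + 58·41 = 2)
The row with r = 2 (the gcd) gives the Bezout coefficients s = -6, t = 41.
Result: 396 · (-6) + 58 · (41) = 2.

gcd(396, 58) = 2; s = -6, t = 41 (check: 396·(-6) + 58·41 = 2).


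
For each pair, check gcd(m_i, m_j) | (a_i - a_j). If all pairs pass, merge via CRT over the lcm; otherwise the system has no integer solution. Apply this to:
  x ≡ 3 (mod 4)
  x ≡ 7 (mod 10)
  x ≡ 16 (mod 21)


Moduli 4, 10, 21 are not pairwise coprime, so CRT works modulo lcm(m_i) when all pairwise compatibility conditions hold.
Pairwise compatibility: gcd(m_i, m_j) must divide a_i - a_j for every pair.
Merge one congruence at a time:
  Start: x ≡ 3 (mod 4).
  Combine with x ≡ 7 (mod 10): gcd(4, 10) = 2; 7 - 3 = 4, which IS divisible by 2, so compatible.
    Write x = 3 + 4·t and substitute into x ≡ 7 (mod 10): 4·t ≡ 7 − 3 = 4 (mod 10).
    Divide the congruence (and modulus) by g = 2: 2·t ≡ 2 (mod 5).
    The inverse of 2 mod 5 is 3 (since 2·3 = 6 = 1·5 + 1), so t ≡ 3·2 = 6 ≡ 1 (mod 5).
    Then x = 3 + 4·1 = 7, valid modulo lcm(4, 10) = 20: x ≡ 7 (mod 20).
  Combine with x ≡ 16 (mod 21): gcd(20, 21) = 1; 16 - 7 = 9, which IS divisible by 1, so compatible.
    Write x = 7 + 20·t and substitute into x ≡ 16 (mod 21): 20·t ≡ 16 − 7 = 9 (mod 21).
    The inverse of 20 mod 21 is 20 (since 20·20 = 400 = 19·21 + 1), so t ≡ 20·9 = 180 ≡ 12 (mod 21).
    Then x = 7 + 20·12 = 247, valid modulo lcm(20, 21) = 420: x ≡ 247 (mod 420).
Verify: 247 mod 4 = 3, 247 mod 10 = 7, 247 mod 21 = 16.

x ≡ 247 (mod 420).


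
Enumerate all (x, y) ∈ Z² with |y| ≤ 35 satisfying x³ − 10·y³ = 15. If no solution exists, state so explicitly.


The equation is x³ - 10y³ = 15. For fixed y, x³ = 10·y³ + 15, so a solution requires the RHS to be a perfect cube.
Strategy: iterate y from -35 to 35, compute RHS = 10·y³ + 15, and check whether it is a (positive or negative) perfect cube.
Check small values of y:
  y = 0: RHS = 15 is not a perfect cube.
  y = 1: RHS = 25 is not a perfect cube.
  y = -1: RHS = 5 is not a perfect cube.
  y = 2: RHS = 95 is not a perfect cube.
  y = -2: RHS = -65 is not a perfect cube.
  y = 3: RHS = 285 is not a perfect cube.
  y = -3: RHS = -255 is not a perfect cube.
Continuing the search up to |y| = 35 finds no solutions either.
No (x, y) in the scanned range satisfies the equation.

No integer solutions with |y| ≤ 35.


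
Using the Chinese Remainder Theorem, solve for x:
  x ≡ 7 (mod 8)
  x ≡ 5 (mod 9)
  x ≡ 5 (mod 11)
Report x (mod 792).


Moduli 8, 9, 11 are pairwise coprime; by CRT there is a unique solution modulo M = 8 · 9 · 11 = 792.
Solve pairwise, accumulating the modulus:
  Start with x ≡ 7 (mod 8).
  Combine with x ≡ 5 (mod 9): since gcd(8, 9) = 1, we get a unique residue mod 72.
    Write x = 7 + 8·t and substitute into x ≡ 5 (mod 9): 8·t ≡ 5 − 7 = -2 (mod 9).
    Reduce coefficients mod 9: 8·t ≡ 7 (mod 9).
    The inverse of 8 mod 9 is 8 (since 8·8 = 64 = 7·9 + 1), so t ≡ 8·7 = 56 ≡ 2 (mod 9).
    Then x = 7 + 8·2 = 23, valid modulo lcm(8, 9) = 72: x ≡ 23 (mod 72).
  Combine with x ≡ 5 (mod 11): since gcd(72, 11) = 1, we get a unique residue mod 792.
    Write x = 23 + 72·t and substitute into x ≡ 5 (mod 11): 72·t ≡ 5 − 23 = -18 (mod 11).
    Reduce coefficients mod 11: 6·t ≡ 4 (mod 11).
    The inverse of 6 mod 11 is 2 (since 6·2 = 12 = 1·11 + 1), so t ≡ 2·4 = 8 ≡ 8 (mod 11).
    Then x = 23 + 72·8 = 599, valid modulo lcm(72, 11) = 792: x ≡ 599 (mod 792).
Verify: 599 mod 8 = 7 ✓, 599 mod 9 = 5 ✓, 599 mod 11 = 5 ✓.

x ≡ 599 (mod 792).


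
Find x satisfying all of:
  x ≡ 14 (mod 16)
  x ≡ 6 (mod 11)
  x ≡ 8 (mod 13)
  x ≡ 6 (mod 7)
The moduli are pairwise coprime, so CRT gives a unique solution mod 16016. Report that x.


Product of moduli M = 16 · 11 · 13 · 7 = 16016.
Merge one congruence at a time:
  Start: x ≡ 14 (mod 16).
  Combine with x ≡ 6 (mod 11); new modulus lcm = 176.
    Write x = 14 + 16·t and substitute into x ≡ 6 (mod 11): 16·t ≡ 6 − 14 = -8 (mod 11).
    Reduce coefficients mod 11: 5·t ≡ 3 (mod 11).
    The inverse of 5 mod 11 is 9 (since 5·9 = 45 = 4·11 + 1), so t ≡ 9·3 = 27 ≡ 5 (mod 11).
    Then x = 14 + 16·5 = 94, valid modulo lcm(16, 11) = 176: x ≡ 94 (mod 176).
  Combine with x ≡ 8 (mod 13); new modulus lcm = 2288.
    Write x = 94 + 176·t and substitute into x ≡ 8 (mod 13): 176·t ≡ 8 − 94 = -86 (mod 13).
    Reduce coefficients mod 13: 7·t ≡ 5 (mod 13).
    The inverse of 7 mod 13 is 2 (since 7·2 = 14 = 1·13 + 1), so t ≡ 2·5 = 10 ≡ 10 (mod 13).
    Then x = 94 + 176·10 = 1854, valid modulo lcm(176, 13) = 2288: x ≡ 1854 (mod 2288).
  Combine with x ≡ 6 (mod 7); new modulus lcm = 16016.
    Write x = 1854 + 2288·t and substitute into x ≡ 6 (mod 7): 2288·t ≡ 6 − 1854 = -1848 (mod 7).
    Reduce coefficients mod 7: 6·t ≡ 0 (mod 7).
    The inverse of 6 mod 7 is 6 (since 6·6 = 36 = 5·7 + 1), so t ≡ 6·0 = 0 ≡ 0 (mod 7).
    Then x = 1854 + 2288·0 = 1854, valid modulo lcm(2288, 7) = 16016: x ≡ 1854 (mod 16016).
Verify against each original: 1854 mod 16 = 14, 1854 mod 11 = 6, 1854 mod 13 = 8, 1854 mod 7 = 6.

x ≡ 1854 (mod 16016).


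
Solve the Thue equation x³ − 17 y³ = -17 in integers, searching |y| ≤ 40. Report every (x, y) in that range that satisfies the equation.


The equation is x³ - 17y³ = -17. For fixed y, x³ = 17·y³ − 17, so a solution requires the RHS to be a perfect cube.
Strategy: iterate y from -40 to 40, compute RHS = 17·y³ − 17, and check whether it is a (positive or negative) perfect cube.
Check small values of y:
  y = 0: RHS = -17 is not a perfect cube.
  y = 1: RHS = 0 = (0)³ ⇒ x = 0 works.
  y = -1: RHS = -34 is not a perfect cube.
  y = 2: RHS = 119 is not a perfect cube.
  y = -2: RHS = -153 is not a perfect cube.
  y = 3: RHS = 442 is not a perfect cube.
  y = -3: RHS = -476 is not a perfect cube.
Continuing the search up to |y| = 40 finds no further solutions beyond those listed.
Collected solutions: (0, 1).

Solutions (with |y| ≤ 40): (0, 1).


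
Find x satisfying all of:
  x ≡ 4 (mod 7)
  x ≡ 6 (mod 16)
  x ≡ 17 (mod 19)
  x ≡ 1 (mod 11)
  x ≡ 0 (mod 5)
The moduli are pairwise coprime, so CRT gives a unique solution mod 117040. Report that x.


Product of moduli M = 7 · 16 · 19 · 11 · 5 = 117040.
Merge one congruence at a time:
  Start: x ≡ 4 (mod 7).
  Combine with x ≡ 6 (mod 16); new modulus lcm = 112.
    Write x = 4 + 7·t and substitute into x ≡ 6 (mod 16): 7·t ≡ 6 − 4 = 2 (mod 16).
    The inverse of 7 mod 16 is 7 (since 7·7 = 49 = 3·16 + 1), so t ≡ 7·2 = 14 ≡ 14 (mod 16).
    Then x = 4 + 7·14 = 102, valid modulo lcm(7, 16) = 112: x ≡ 102 (mod 112).
  Combine with x ≡ 17 (mod 19); new modulus lcm = 2128.
    Write x = 102 + 112·t and substitute into x ≡ 17 (mod 19): 112·t ≡ 17 − 102 = -85 (mod 19).
    Reduce coefficients mod 19: 17·t ≡ 10 (mod 19).
    The inverse of 17 mod 19 is 9 (since 17·9 = 153 = 8·19 + 1), so t ≡ 9·10 = 90 ≡ 14 (mod 19).
    Then x = 102 + 112·14 = 1670, valid modulo lcm(112, 19) = 2128: x ≡ 1670 (mod 2128).
  Combine with x ≡ 1 (mod 11); new modulus lcm = 23408.
    Write x = 1670 + 2128·t and substitute into x ≡ 1 (mod 11): 2128·t ≡ 1 − 1670 = -1669 (mod 11).
    Reduce coefficients mod 11: 5·t ≡ 3 (mod 11).
    The inverse of 5 mod 11 is 9 (since 5·9 = 45 = 4·11 + 1), so t ≡ 9·3 = 27 ≡ 5 (mod 11).
    Then x = 1670 + 2128·5 = 12310, valid modulo lcm(2128, 11) = 23408: x ≡ 12310 (mod 23408).
  Combine with x ≡ 0 (mod 5); new modulus lcm = 117040.
    Write x = 12310 + 23408·t and substitute into x ≡ 0 (mod 5): 23408·t ≡ 0 − 12310 = -12310 (mod 5).
    Reduce coefficients mod 5: 3·t ≡ 0 (mod 5).
    The inverse of 3 mod 5 is 2 (since 3·2 = 6 = 1·5 + 1), so t ≡ 2·0 = 0 ≡ 0 (mod 5).
    Then x = 12310 + 23408·0 = 12310, valid modulo lcm(23408, 5) = 117040: x ≡ 12310 (mod 117040).
Verify against each original: 12310 mod 7 = 4, 12310 mod 16 = 6, 12310 mod 19 = 17, 12310 mod 11 = 1, 12310 mod 5 = 0.

x ≡ 12310 (mod 117040).


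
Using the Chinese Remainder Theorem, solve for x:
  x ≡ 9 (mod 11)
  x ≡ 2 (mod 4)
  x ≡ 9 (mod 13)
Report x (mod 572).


Moduli 11, 4, 13 are pairwise coprime; by CRT there is a unique solution modulo M = 11 · 4 · 13 = 572.
Solve pairwise, accumulating the modulus:
  Start with x ≡ 9 (mod 11).
  Combine with x ≡ 2 (mod 4): since gcd(11, 4) = 1, we get a unique residue mod 44.
    Write x = 9 + 11·t and substitute into x ≡ 2 (mod 4): 11·t ≡ 2 − 9 = -7 (mod 4).
    Reduce coefficients mod 4: 3·t ≡ 1 (mod 4).
    The inverse of 3 mod 4 is 3 (since 3·3 = 9 = 2·4 + 1), so t ≡ 3·1 = 3 ≡ 3 (mod 4).
    Then x = 9 + 11·3 = 42, valid modulo lcm(11, 4) = 44: x ≡ 42 (mod 44).
  Combine with x ≡ 9 (mod 13): since gcd(44, 13) = 1, we get a unique residue mod 572.
    Write x = 42 + 44·t and substitute into x ≡ 9 (mod 13): 44·t ≡ 9 − 42 = -33 (mod 13).
    Reduce coefficients mod 13: 5·t ≡ 6 (mod 13).
    The inverse of 5 mod 13 is 8 (since 5·8 = 40 = 3·13 + 1), so t ≡ 8·6 = 48 ≡ 9 (mod 13).
    Then x = 42 + 44·9 = 438, valid modulo lcm(44, 13) = 572: x ≡ 438 (mod 572).
Verify: 438 mod 11 = 9 ✓, 438 mod 4 = 2 ✓, 438 mod 13 = 9 ✓.

x ≡ 438 (mod 572).


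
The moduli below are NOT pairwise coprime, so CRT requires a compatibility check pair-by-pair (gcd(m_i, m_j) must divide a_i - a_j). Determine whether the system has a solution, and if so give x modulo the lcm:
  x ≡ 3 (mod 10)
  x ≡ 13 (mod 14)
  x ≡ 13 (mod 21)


Moduli 10, 14, 21 are not pairwise coprime, so CRT works modulo lcm(m_i) when all pairwise compatibility conditions hold.
Pairwise compatibility: gcd(m_i, m_j) must divide a_i - a_j for every pair.
Merge one congruence at a time:
  Start: x ≡ 3 (mod 10).
  Combine with x ≡ 13 (mod 14): gcd(10, 14) = 2; 13 - 3 = 10, which IS divisible by 2, so compatible.
    Write x = 3 + 10·t and substitute into x ≡ 13 (mod 14): 10·t ≡ 13 − 3 = 10 (mod 14).
    Divide the congruence (and modulus) by g = 2: 5·t ≡ 5 (mod 7).
    The inverse of 5 mod 7 is 3 (since 5·3 = 15 = 2·7 + 1), so t ≡ 3·5 = 15 ≡ 1 (mod 7).
    Then x = 3 + 10·1 = 13, valid modulo lcm(10, 14) = 70: x ≡ 13 (mod 70).
  Combine with x ≡ 13 (mod 21): gcd(70, 21) = 7; 13 - 13 = 0, which IS divisible by 7, so compatible.
    Write x = 13 + 70·t and substitute into x ≡ 13 (mod 21): 70·t ≡ 13 − 13 = 0 (mod 21).
    Divide the congruence (and modulus) by g = 7: 10·t ≡ 0 (mod 3).
    Reduce coefficients mod 3: 1·t ≡ 0 (mod 3).
    So t ≡ 0 (mod 3).
    Then x = 13 + 70·0 = 13, valid modulo lcm(70, 21) = 210: x ≡ 13 (mod 210).
Verify: 13 mod 10 = 3, 13 mod 14 = 13, 13 mod 21 = 13.

x ≡ 13 (mod 210).


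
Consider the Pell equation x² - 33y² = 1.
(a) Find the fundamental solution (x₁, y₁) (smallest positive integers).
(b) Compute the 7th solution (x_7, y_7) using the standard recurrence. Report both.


Step 1: Find the fundamental solution (x₁, y₁) of x² - 33y² = 1.
  Expand √33 as a continued fraction. a₀ = ⌊√33⌋ = 5; iterate m_{k+1} = d_k·a_k − m_k, d_{k+1} = (33 − m_{k+1}²)/d_k, a_{k+1} = ⌊(a₀ + m_{k+1})/d_{k+1}⌋ (starting m₀ = 0, d₀ = 1), with convergents p_k = a_k·p_{k-1} + p_{k-2}, q_k = a_k·q_{k-1} + q_{k-2} (p₋₁ = 1, q₋₁ = 0):
  k = 0: a₀ = 5; p₀/q₀ = 5/1; p₀² − 33·q₀² = 25 − 33 = -8.
  k = 1: m = 5, d = 8, a = ⌊(5 + 5)/8⌋ = 1; p/q = (1·5 + 1)/(1·1 + 0) = 6/1; p² − 33·q² = 36 − 33 = 3.
  k = 2: m = 3, d = 3, a = ⌊(5 + 3)/3⌋ = 2; p/q = (2·6 + 5)/(2·1 + 1) = 17/3; p² − 33·q² = 289 − 297 = -8.
  k = 3: m = 3, d = 8, a = ⌊(5 + 3)/8⌋ = 1; p/q = (1·17 + 6)/(1·3 + 1) = 23/4; p² − 33·q² = 529 − 528 = 1.
  The first convergent with p² − 33·q² = 1 gives the fundamental solution (x₁, y₁) = (23, 4).
Step 2: Apply the recurrence (x_{n+1}, y_{n+1}) = (x₁x_n + 33y₁y_n, x₁y_n + y₁x_n) repeatedly.
  From (x_1, y_1) = (23, 4): x_2 = 23·23 + 33·4·4 = 1057; y_2 = 23·4 + 4·23 = 184.
  From (x_2, y_2) = (1057, 184): x_3 = 23·1057 + 33·4·184 = 48599; y_3 = 23·184 + 4·1057 = 8460.
  From (x_3, y_3) = (48599, 8460): x_4 = 23·48599 + 33·4·8460 = 2234497; y_4 = 23·8460 + 4·48599 = 388976.
  From (x_4, y_4) = (2234497, 388976): x_5 = 23·2234497 + 33·4·388976 = 102738263; y_5 = 23·388976 + 4·2234497 = 17884436.
  From (x_5, y_5) = (102738263, 17884436): x_6 = 23·102738263 + 33·4·17884436 = 4723725601; y_6 = 23·17884436 + 4·102738263 = 822295080.
  From (x_6, y_6) = (4723725601, 822295080): x_7 = 23·4723725601 + 33·4·822295080 = 217188639383; y_7 = 23·822295080 + 4·4723725601 = 37807689244.
Step 3: Verify x_7² - 33·y_7² = 47170905077038818620689 - 47170905077038818620688 = 1 (should be 1). ✓

(x_1, y_1) = (23, 4); (x_7, y_7) = (217188639383, 37807689244).


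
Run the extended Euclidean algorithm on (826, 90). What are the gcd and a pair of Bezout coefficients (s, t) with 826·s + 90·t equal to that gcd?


Euclidean algorithm on (826, 90) — divide until remainder is 0:
  826 = 9 · 90 + 16
  90 = 5 · 16 + 10
  16 = 1 · 10 + 6
  10 = 1 · 6 + 4
  6 = 1 · 4 + 2
  4 = 2 · 2 + 0
gcd(826, 90) = 2.
Track Bezout coefficients alongside the remainders: start with r₀ = 826 = a·1 + b·0 (s = 1, t = 0) and r₁ = 90 = a·0 + b·1 (s = 0, t = 1); each new remainder r_{k+1} = r_{k-1} − q_k·r_k inherits s_{k+1} = s_{k-1} − q_k·s_k, t_{k+1} = t_{k-1} − q_k·t_k, so r_k = a·s_k + b·t_k at every step:
  q = 9: r = 16, s = 1 − 9·0 = 1, t = 0 − 9·1 = -9  (check: 826·1 + 90·(-9) = 16)
  q = 5: r = 10, s = 0 − 5·1 = -5, t = 1 − 5·(-9) = 46  (check: 826·(-5) + 90·46 = 10)
  q = 1: r = 6, s = 1 − 1·(-5) = 6, t = -9 − 1·46 = -55  (check: 826·6 + 90·(-55) = 6)
  q = 1: r = 4, s = -5 − 1·6 = -11, t = 46 − 1·(-55) = 101  (check: 826·(-11) + 90·101 = 4)
  q = 1: r = 2, s = 6 − 1·(-11) = 17, t = -55 − 1·101 = -156  (check: 826·17 + 90·(-156) = 2)
The row with r = 2 (the gcd) gives the Bezout coefficients s = 17, t = -156.
Result: 826 · (17) + 90 · (-156) = 2.

gcd(826, 90) = 2; s = 17, t = -156 (check: 826·17 + 90·(-156) = 2).


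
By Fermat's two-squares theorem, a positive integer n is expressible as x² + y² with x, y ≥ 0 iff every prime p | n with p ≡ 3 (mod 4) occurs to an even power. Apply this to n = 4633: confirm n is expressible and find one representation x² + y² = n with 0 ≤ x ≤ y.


Step 1: Factor n = 4633 = 41 · 113.
Step 2: Check the mod-4 condition on each prime factor: 41 ≡ 1 (mod 4), exponent 1; 113 ≡ 1 (mod 4), exponent 1.
All primes ≡ 3 (mod 4) appear to even exponent (or don't appear), so by the two-squares theorem n IS expressible as a sum of two squares.
Step 3: Build a representation. Here n = 41 · 113 is a product of primes ≡ 1 (mod 4). Each prime p ≡ 1 (mod 4) is itself a sum of two squares; find a² by testing p − a² for a perfect square:
  41: 41 − 1² = 40, 41 − 2² = 37, 41 − 3² = 32, 41 − 4² = 25 = 5² ⇒ 41 = 4² + 5².
  113: 113 − 1² = 112, 113 − 2² = 109, 113 − 3² = 104, 113 − 4² = 97, 113 − 5² = 88, 113 − 6² = 77, 113 − 7² = 64 = 8² ⇒ 113 = 7² + 8².
  Combine using the Brahmagupta–Fibonacci identity (a² + b²)(c² + d²) = (ac − bd)² + (ad + bc)² = (ac + bd)² + (ad − bc)²:
  41 · 113 = 4633: from (4² + 5²)(7² + 8²), take (4·7 − 5·8, 4·8 + 5·7) = (28 − 40, 32 + 35) = (-12, 67); dropping signs (only squares matter) gives (12, 67); check 12² + 67² = 144 + 4489 = 4633 ✓.
Step 4: Order so x ≤ y and verify: 12² + 67² = 144 + 4489 = 4633 = n. ✓

n = 4633 = 12² + 67² (one valid representation with x ≤ y).


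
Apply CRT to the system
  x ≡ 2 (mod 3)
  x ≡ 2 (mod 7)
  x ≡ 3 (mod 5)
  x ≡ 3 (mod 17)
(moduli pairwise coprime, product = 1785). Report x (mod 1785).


Product of moduli M = 3 · 7 · 5 · 17 = 1785.
Merge one congruence at a time:
  Start: x ≡ 2 (mod 3).
  Combine with x ≡ 2 (mod 7); new modulus lcm = 21.
    Write x = 2 + 3·t and substitute into x ≡ 2 (mod 7): 3·t ≡ 2 − 2 = 0 (mod 7).
    The inverse of 3 mod 7 is 5 (since 3·5 = 15 = 2·7 + 1), so t ≡ 5·0 = 0 ≡ 0 (mod 7).
    Then x = 2 + 3·0 = 2, valid modulo lcm(3, 7) = 21: x ≡ 2 (mod 21).
  Combine with x ≡ 3 (mod 5); new modulus lcm = 105.
    Write x = 2 + 21·t and substitute into x ≡ 3 (mod 5): 21·t ≡ 3 − 2 = 1 (mod 5).
    Reduce coefficients mod 5: 1·t ≡ 1 (mod 5).
    So t ≡ 1 (mod 5).
    Then x = 2 + 21·1 = 23, valid modulo lcm(21, 5) = 105: x ≡ 23 (mod 105).
  Combine with x ≡ 3 (mod 17); new modulus lcm = 1785.
    Write x = 23 + 105·t and substitute into x ≡ 3 (mod 17): 105·t ≡ 3 − 23 = -20 (mod 17).
    Reduce coefficients mod 17: 3·t ≡ 14 (mod 17).
    The inverse of 3 mod 17 is 6 (since 3·6 = 18 = 1·17 + 1), so t ≡ 6·14 = 84 ≡ 16 (mod 17).
    Then x = 23 + 105·16 = 1703, valid modulo lcm(105, 17) = 1785: x ≡ 1703 (mod 1785).
Verify against each original: 1703 mod 3 = 2, 1703 mod 7 = 2, 1703 mod 5 = 3, 1703 mod 17 = 3.

x ≡ 1703 (mod 1785).


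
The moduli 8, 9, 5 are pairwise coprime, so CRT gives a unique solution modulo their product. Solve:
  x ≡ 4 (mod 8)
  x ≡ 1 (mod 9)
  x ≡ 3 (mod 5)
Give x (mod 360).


Moduli 8, 9, 5 are pairwise coprime; by CRT there is a unique solution modulo M = 8 · 9 · 5 = 360.
Solve pairwise, accumulating the modulus:
  Start with x ≡ 4 (mod 8).
  Combine with x ≡ 1 (mod 9): since gcd(8, 9) = 1, we get a unique residue mod 72.
    Write x = 4 + 8·t and substitute into x ≡ 1 (mod 9): 8·t ≡ 1 − 4 = -3 (mod 9).
    Reduce coefficients mod 9: 8·t ≡ 6 (mod 9).
    The inverse of 8 mod 9 is 8 (since 8·8 = 64 = 7·9 + 1), so t ≡ 8·6 = 48 ≡ 3 (mod 9).
    Then x = 4 + 8·3 = 28, valid modulo lcm(8, 9) = 72: x ≡ 28 (mod 72).
  Combine with x ≡ 3 (mod 5): since gcd(72, 5) = 1, we get a unique residue mod 360.
    Write x = 28 + 72·t and substitute into x ≡ 3 (mod 5): 72·t ≡ 3 − 28 = -25 (mod 5).
    Reduce coefficients mod 5: 2·t ≡ 0 (mod 5).
    The inverse of 2 mod 5 is 3 (since 2·3 = 6 = 1·5 + 1), so t ≡ 3·0 = 0 ≡ 0 (mod 5).
    Then x = 28 + 72·0 = 28, valid modulo lcm(72, 5) = 360: x ≡ 28 (mod 360).
Verify: 28 mod 8 = 4 ✓, 28 mod 9 = 1 ✓, 28 mod 5 = 3 ✓.

x ≡ 28 (mod 360).


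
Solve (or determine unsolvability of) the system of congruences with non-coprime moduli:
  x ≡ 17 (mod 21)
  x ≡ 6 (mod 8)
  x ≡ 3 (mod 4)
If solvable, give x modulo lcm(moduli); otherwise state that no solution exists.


Moduli 21, 8, 4 are not pairwise coprime, so CRT works modulo lcm(m_i) when all pairwise compatibility conditions hold.
Pairwise compatibility: gcd(m_i, m_j) must divide a_i - a_j for every pair.
Merge one congruence at a time:
  Start: x ≡ 17 (mod 21).
  Combine with x ≡ 6 (mod 8): gcd(21, 8) = 1; 6 - 17 = -11, which IS divisible by 1, so compatible.
    Write x = 17 + 21·t and substitute into x ≡ 6 (mod 8): 21·t ≡ 6 − 17 = -11 (mod 8).
    Reduce coefficients mod 8: 5·t ≡ 5 (mod 8).
    The inverse of 5 mod 8 is 5 (since 5·5 = 25 = 3·8 + 1), so t ≡ 5·5 = 25 ≡ 1 (mod 8).
    Then x = 17 + 21·1 = 38, valid modulo lcm(21, 8) = 168: x ≡ 38 (mod 168).
  Combine with x ≡ 3 (mod 4): gcd(168, 4) = 4, and 3 - 38 = -35 is NOT divisible by 4.
    ⇒ system is inconsistent (no integer solution).

No solution (the system is inconsistent).


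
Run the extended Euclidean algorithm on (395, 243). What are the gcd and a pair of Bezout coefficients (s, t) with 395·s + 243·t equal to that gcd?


Euclidean algorithm on (395, 243) — divide until remainder is 0:
  395 = 1 · 243 + 152
  243 = 1 · 152 + 91
  152 = 1 · 91 + 61
  91 = 1 · 61 + 30
  61 = 2 · 30 + 1
  30 = 30 · 1 + 0
gcd(395, 243) = 1.
Track Bezout coefficients alongside the remainders: start with r₀ = 395 = a·1 + b·0 (s = 1, t = 0) and r₁ = 243 = a·0 + b·1 (s = 0, t = 1); each new remainder r_{k+1} = r_{k-1} − q_k·r_k inherits s_{k+1} = s_{k-1} − q_k·s_k, t_{k+1} = t_{k-1} − q_k·t_k, so r_k = a·s_k + b·t_k at every step:
  q = 1: r = 152, s = 1 − 1·0 = 1, t = 0 − 1·1 = -1  (check: 395·1 + 243·(-1) = 152)
  q = 1: r = 91, s = 0 − 1·1 = -1, t = 1 − 1·(-1) = 2  (check: 395·(-1) + 243·2 = 91)
  q = 1: r = 61, s = 1 − 1·(-1) = 2, t = -1 − 1·2 = -3  (check: 395·2 + 243·(-3) = 61)
  q = 1: r = 30, s = -1 − 1·2 = -3, t = 2 − 1·(-3) = 5  (check: 395·(-3) + 243·5 = 30)
  q = 2: r = 1, s = 2 − 2·(-3) = 8, t = -3 − 2·5 = -13  (check: 395·8 + 243·(-13) = 1)
The row with r = 1 (the gcd) gives the Bezout coefficients s = 8, t = -13.
Result: 395 · (8) + 243 · (-13) = 1.

gcd(395, 243) = 1; s = 8, t = -13 (check: 395·8 + 243·(-13) = 1).


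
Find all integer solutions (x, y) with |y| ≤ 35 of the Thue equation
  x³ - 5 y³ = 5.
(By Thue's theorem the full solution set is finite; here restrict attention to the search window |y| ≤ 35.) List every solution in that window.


The equation is x³ - 5y³ = 5. For fixed y, x³ = 5·y³ + 5, so a solution requires the RHS to be a perfect cube.
Strategy: iterate y from -35 to 35, compute RHS = 5·y³ + 5, and check whether it is a (positive or negative) perfect cube.
Check small values of y:
  y = 0: RHS = 5 is not a perfect cube.
  y = 1: RHS = 10 is not a perfect cube.
  y = -1: RHS = 0 = (0)³ ⇒ x = 0 works.
  y = 2: RHS = 45 is not a perfect cube.
  y = -2: RHS = -35 is not a perfect cube.
  y = 3: RHS = 140 is not a perfect cube.
  y = -3: RHS = -130 is not a perfect cube.
Continuing the search up to |y| = 35 finds no further solutions beyond those listed.
Collected solutions: (0, -1).

Solutions (with |y| ≤ 35): (0, -1).


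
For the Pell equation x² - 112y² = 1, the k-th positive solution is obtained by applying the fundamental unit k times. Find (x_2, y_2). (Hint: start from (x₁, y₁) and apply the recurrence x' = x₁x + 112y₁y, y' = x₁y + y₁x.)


Step 1: Find the fundamental solution (x₁, y₁) of x² - 112y² = 1.
  Expand √112 as a continued fraction. a₀ = ⌊√112⌋ = 10; iterate m_{k+1} = d_k·a_k − m_k, d_{k+1} = (112 − m_{k+1}²)/d_k, a_{k+1} = ⌊(a₀ + m_{k+1})/d_{k+1}⌋ (starting m₀ = 0, d₀ = 1), with convergents p_k = a_k·p_{k-1} + p_{k-2}, q_k = a_k·q_{k-1} + q_{k-2} (p₋₁ = 1, q₋₁ = 0):
  k = 0: a₀ = 10; p₀/q₀ = 10/1; p₀² − 112·q₀² = 100 − 112 = -12.
  k = 1: m = 10, d = 12, a = ⌊(10 + 10)/12⌋ = 1; p/q = (1·10 + 1)/(1·1 + 0) = 11/1; p² − 112·q² = 121 − 112 = 9.
  k = 2: m = 2, d = 9, a = ⌊(10 + 2)/9⌋ = 1; p/q = (1·11 + 10)/(1·1 + 1) = 21/2; p² − 112·q² = 441 − 448 = -7.
  k = 3: m = 7, d = 7, a = ⌊(10 + 7)/7⌋ = 2; p/q = (2·21 + 11)/(2·2 + 1) = 53/5; p² − 112·q² = 2809 − 2800 = 9.
  k = 4: m = 7, d = 9, a = ⌊(10 + 7)/9⌋ = 1; p/q = (1·53 + 21)/(1·5 + 2) = 74/7; p² − 112·q² = 5476 − 5488 = -12.
  k = 5: m = 2, d = 12, a = ⌊(10 + 2)/12⌋ = 1; p/q = (1·74 + 53)/(1·7 + 5) = 127/12; p² − 112·q² = 16129 − 16128 = 1.
  The first convergent with p² − 112·q² = 1 gives the fundamental solution (x₁, y₁) = (127, 12).
Step 2: Apply the recurrence (x_{n+1}, y_{n+1}) = (x₁x_n + 112y₁y_n, x₁y_n + y₁x_n) repeatedly.
  From (x_1, y_1) = (127, 12): x_2 = 127·127 + 112·12·12 = 32257; y_2 = 127·12 + 12·127 = 3048.
Step 3: Verify x_2² - 112·y_2² = 1040514049 - 1040514048 = 1 (should be 1). ✓

(x_1, y_1) = (127, 12); (x_2, y_2) = (32257, 3048).


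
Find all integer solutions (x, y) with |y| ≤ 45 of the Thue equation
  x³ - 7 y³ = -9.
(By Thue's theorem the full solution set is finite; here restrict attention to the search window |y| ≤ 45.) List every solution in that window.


The equation is x³ - 7y³ = -9. For fixed y, x³ = 7·y³ − 9, so a solution requires the RHS to be a perfect cube.
Strategy: iterate y from -45 to 45, compute RHS = 7·y³ − 9, and check whether it is a (positive or negative) perfect cube.
Check small values of y:
  y = 0: RHS = -9 is not a perfect cube.
  y = 1: RHS = -2 is not a perfect cube.
  y = -1: RHS = -16 is not a perfect cube.
  y = 2: RHS = 47 is not a perfect cube.
  y = -2: RHS = -65 is not a perfect cube.
  y = 3: RHS = 180 is not a perfect cube.
  y = -3: RHS = -198 is not a perfect cube.
Continuing the search up to |y| = 45 finds no solutions either.
No (x, y) in the scanned range satisfies the equation.

No integer solutions with |y| ≤ 45.


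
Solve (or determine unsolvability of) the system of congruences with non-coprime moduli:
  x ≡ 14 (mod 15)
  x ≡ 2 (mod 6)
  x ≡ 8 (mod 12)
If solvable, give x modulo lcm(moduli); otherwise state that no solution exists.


Moduli 15, 6, 12 are not pairwise coprime, so CRT works modulo lcm(m_i) when all pairwise compatibility conditions hold.
Pairwise compatibility: gcd(m_i, m_j) must divide a_i - a_j for every pair.
Merge one congruence at a time:
  Start: x ≡ 14 (mod 15).
  Combine with x ≡ 2 (mod 6): gcd(15, 6) = 3; 2 - 14 = -12, which IS divisible by 3, so compatible.
    Write x = 14 + 15·t and substitute into x ≡ 2 (mod 6): 15·t ≡ 2 − 14 = -12 (mod 6).
    Divide the congruence (and modulus) by g = 3: 5·t ≡ -4 (mod 2).
    Reduce coefficients mod 2: 1·t ≡ 0 (mod 2).
    So t ≡ 0 (mod 2).
    Then x = 14 + 15·0 = 14, valid modulo lcm(15, 6) = 30: x ≡ 14 (mod 30).
  Combine with x ≡ 8 (mod 12): gcd(30, 12) = 6; 8 - 14 = -6, which IS divisible by 6, so compatible.
    Write x = 14 + 30·t and substitute into x ≡ 8 (mod 12): 30·t ≡ 8 − 14 = -6 (mod 12).
    Divide the congruence (and modulus) by g = 6: 5·t ≡ -1 (mod 2).
    Reduce coefficients mod 2: 1·t ≡ 1 (mod 2).
    So t ≡ 1 (mod 2).
    Then x = 14 + 30·1 = 44, valid modulo lcm(30, 12) = 60: x ≡ 44 (mod 60).
Verify: 44 mod 15 = 14, 44 mod 6 = 2, 44 mod 12 = 8.

x ≡ 44 (mod 60).


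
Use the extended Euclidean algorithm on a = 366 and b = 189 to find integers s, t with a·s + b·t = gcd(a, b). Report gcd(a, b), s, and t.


Euclidean algorithm on (366, 189) — divide until remainder is 0:
  366 = 1 · 189 + 177
  189 = 1 · 177 + 12
  177 = 14 · 12 + 9
  12 = 1 · 9 + 3
  9 = 3 · 3 + 0
gcd(366, 189) = 3.
Track Bezout coefficients alongside the remainders: start with r₀ = 366 = a·1 + b·0 (s = 1, t = 0) and r₁ = 189 = a·0 + b·1 (s = 0, t = 1); each new remainder r_{k+1} = r_{k-1} − q_k·r_k inherits s_{k+1} = s_{k-1} − q_k·s_k, t_{k+1} = t_{k-1} − q_k·t_k, so r_k = a·s_k + b·t_k at every step:
  q = 1: r = 177, s = 1 − 1·0 = 1, t = 0 − 1·1 = -1  (check: 366·1 + 189·(-1) = 177)
  q = 1: r = 12, s = 0 − 1·1 = -1, t = 1 − 1·(-1) = 2  (check: 366·(-1) + 189·2 = 12)
  q = 14: r = 9, s = 1 − 14·(-1) = 15, t = -1 − 14·2 = -29  (check: 366·15 + 189·(-29) = 9)
  q = 1: r = 3, s = -1 − 1·15 = -16, t = 2 − 1·(-29) = 31  (check: 366·(-16) + 189·31 = 3)
The row with r = 3 (the gcd) gives the Bezout coefficients s = -16, t = 31.
Result: 366 · (-16) + 189 · (31) = 3.

gcd(366, 189) = 3; s = -16, t = 31 (check: 366·(-16) + 189·31 = 3).


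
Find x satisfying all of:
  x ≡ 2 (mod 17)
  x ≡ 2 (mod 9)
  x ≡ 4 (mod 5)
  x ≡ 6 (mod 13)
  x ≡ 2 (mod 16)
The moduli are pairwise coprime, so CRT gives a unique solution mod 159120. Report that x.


Product of moduli M = 17 · 9 · 5 · 13 · 16 = 159120.
Merge one congruence at a time:
  Start: x ≡ 2 (mod 17).
  Combine with x ≡ 2 (mod 9); new modulus lcm = 153.
    Write x = 2 + 17·t and substitute into x ≡ 2 (mod 9): 17·t ≡ 2 − 2 = 0 (mod 9).
    Reduce coefficients mod 9: 8·t ≡ 0 (mod 9).
    The inverse of 8 mod 9 is 8 (since 8·8 = 64 = 7·9 + 1), so t ≡ 8·0 = 0 ≡ 0 (mod 9).
    Then x = 2 + 17·0 = 2, valid modulo lcm(17, 9) = 153: x ≡ 2 (mod 153).
  Combine with x ≡ 4 (mod 5); new modulus lcm = 765.
    Write x = 2 + 153·t and substitute into x ≡ 4 (mod 5): 153·t ≡ 4 − 2 = 2 (mod 5).
    Reduce coefficients mod 5: 3·t ≡ 2 (mod 5).
    The inverse of 3 mod 5 is 2 (since 3·2 = 6 = 1·5 + 1), so t ≡ 2·2 = 4 ≡ 4 (mod 5).
    Then x = 2 + 153·4 = 614, valid modulo lcm(153, 5) = 765: x ≡ 614 (mod 765).
  Combine with x ≡ 6 (mod 13); new modulus lcm = 9945.
    Write x = 614 + 765·t and substitute into x ≡ 6 (mod 13): 765·t ≡ 6 − 614 = -608 (mod 13).
    Reduce coefficients mod 13: 11·t ≡ 3 (mod 13).
    The inverse of 11 mod 13 is 6 (since 11·6 = 66 = 5·13 + 1), so t ≡ 6·3 = 18 ≡ 5 (mod 13).
    Then x = 614 + 765·5 = 4439, valid modulo lcm(765, 13) = 9945: x ≡ 4439 (mod 9945).
  Combine with x ≡ 2 (mod 16); new modulus lcm = 159120.
    Write x = 4439 + 9945·t and substitute into x ≡ 2 (mod 16): 9945·t ≡ 2 − 4439 = -4437 (mod 16).
    Reduce coefficients mod 16: 9·t ≡ 11 (mod 16).
    The inverse of 9 mod 16 is 9 (since 9·9 = 81 = 5·16 + 1), so t ≡ 9·11 = 99 ≡ 3 (mod 16).
    Then x = 4439 + 9945·3 = 34274, valid modulo lcm(9945, 16) = 159120: x ≡ 34274 (mod 159120).
Verify against each original: 34274 mod 17 = 2, 34274 mod 9 = 2, 34274 mod 5 = 4, 34274 mod 13 = 6, 34274 mod 16 = 2.

x ≡ 34274 (mod 159120).


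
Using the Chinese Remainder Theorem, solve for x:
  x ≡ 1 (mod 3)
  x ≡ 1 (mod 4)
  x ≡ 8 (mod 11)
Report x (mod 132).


Moduli 3, 4, 11 are pairwise coprime; by CRT there is a unique solution modulo M = 3 · 4 · 11 = 132.
Solve pairwise, accumulating the modulus:
  Start with x ≡ 1 (mod 3).
  Combine with x ≡ 1 (mod 4): since gcd(3, 4) = 1, we get a unique residue mod 12.
    Write x = 1 + 3·t and substitute into x ≡ 1 (mod 4): 3·t ≡ 1 − 1 = 0 (mod 4).
    The inverse of 3 mod 4 is 3 (since 3·3 = 9 = 2·4 + 1), so t ≡ 3·0 = 0 ≡ 0 (mod 4).
    Then x = 1 + 3·0 = 1, valid modulo lcm(3, 4) = 12: x ≡ 1 (mod 12).
  Combine with x ≡ 8 (mod 11): since gcd(12, 11) = 1, we get a unique residue mod 132.
    Write x = 1 + 12·t and substitute into x ≡ 8 (mod 11): 12·t ≡ 8 − 1 = 7 (mod 11).
    Reduce coefficients mod 11: 1·t ≡ 7 (mod 11).
    So t ≡ 7 (mod 11).
    Then x = 1 + 12·7 = 85, valid modulo lcm(12, 11) = 132: x ≡ 85 (mod 132).
Verify: 85 mod 3 = 1 ✓, 85 mod 4 = 1 ✓, 85 mod 11 = 8 ✓.

x ≡ 85 (mod 132).


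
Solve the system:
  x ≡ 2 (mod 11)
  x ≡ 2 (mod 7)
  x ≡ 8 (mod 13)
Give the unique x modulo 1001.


Moduli 11, 7, 13 are pairwise coprime; by CRT there is a unique solution modulo M = 11 · 7 · 13 = 1001.
Solve pairwise, accumulating the modulus:
  Start with x ≡ 2 (mod 11).
  Combine with x ≡ 2 (mod 7): since gcd(11, 7) = 1, we get a unique residue mod 77.
    Write x = 2 + 11·t and substitute into x ≡ 2 (mod 7): 11·t ≡ 2 − 2 = 0 (mod 7).
    Reduce coefficients mod 7: 4·t ≡ 0 (mod 7).
    The inverse of 4 mod 7 is 2 (since 4·2 = 8 = 1·7 + 1), so t ≡ 2·0 = 0 ≡ 0 (mod 7).
    Then x = 2 + 11·0 = 2, valid modulo lcm(11, 7) = 77: x ≡ 2 (mod 77).
  Combine with x ≡ 8 (mod 13): since gcd(77, 13) = 1, we get a unique residue mod 1001.
    Write x = 2 + 77·t and substitute into x ≡ 8 (mod 13): 77·t ≡ 8 − 2 = 6 (mod 13).
    Reduce coefficients mod 13: 12·t ≡ 6 (mod 13).
    The inverse of 12 mod 13 is 12 (since 12·12 = 144 = 11·13 + 1), so t ≡ 12·6 = 72 ≡ 7 (mod 13).
    Then x = 2 + 77·7 = 541, valid modulo lcm(77, 13) = 1001: x ≡ 541 (mod 1001).
Verify: 541 mod 11 = 2 ✓, 541 mod 7 = 2 ✓, 541 mod 13 = 8 ✓.

x ≡ 541 (mod 1001).


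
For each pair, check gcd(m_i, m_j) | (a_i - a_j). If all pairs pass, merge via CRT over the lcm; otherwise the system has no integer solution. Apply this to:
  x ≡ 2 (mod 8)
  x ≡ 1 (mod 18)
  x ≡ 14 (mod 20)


Moduli 8, 18, 20 are not pairwise coprime, so CRT works modulo lcm(m_i) when all pairwise compatibility conditions hold.
Pairwise compatibility: gcd(m_i, m_j) must divide a_i - a_j for every pair.
Merge one congruence at a time:
  Start: x ≡ 2 (mod 8).
  Combine with x ≡ 1 (mod 18): gcd(8, 18) = 2, and 1 - 2 = -1 is NOT divisible by 2.
    ⇒ system is inconsistent (no integer solution).

No solution (the system is inconsistent).


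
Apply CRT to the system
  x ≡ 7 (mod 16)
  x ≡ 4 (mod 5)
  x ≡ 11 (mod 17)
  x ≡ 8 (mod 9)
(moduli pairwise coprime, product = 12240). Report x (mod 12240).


Product of moduli M = 16 · 5 · 17 · 9 = 12240.
Merge one congruence at a time:
  Start: x ≡ 7 (mod 16).
  Combine with x ≡ 4 (mod 5); new modulus lcm = 80.
    Write x = 7 + 16·t and substitute into x ≡ 4 (mod 5): 16·t ≡ 4 − 7 = -3 (mod 5).
    Reduce coefficients mod 5: 1·t ≡ 2 (mod 5).
    So t ≡ 2 (mod 5).
    Then x = 7 + 16·2 = 39, valid modulo lcm(16, 5) = 80: x ≡ 39 (mod 80).
  Combine with x ≡ 11 (mod 17); new modulus lcm = 1360.
    Write x = 39 + 80·t and substitute into x ≡ 11 (mod 17): 80·t ≡ 11 − 39 = -28 (mod 17).
    Reduce coefficients mod 17: 12·t ≡ 6 (mod 17).
    The inverse of 12 mod 17 is 10 (since 12·10 = 120 = 7·17 + 1), so t ≡ 10·6 = 60 ≡ 9 (mod 17).
    Then x = 39 + 80·9 = 759, valid modulo lcm(80, 17) = 1360: x ≡ 759 (mod 1360).
  Combine with x ≡ 8 (mod 9); new modulus lcm = 12240.
    Write x = 759 + 1360·t and substitute into x ≡ 8 (mod 9): 1360·t ≡ 8 − 759 = -751 (mod 9).
    Reduce coefficients mod 9: 1·t ≡ 5 (mod 9).
    So t ≡ 5 (mod 9).
    Then x = 759 + 1360·5 = 7559, valid modulo lcm(1360, 9) = 12240: x ≡ 7559 (mod 12240).
Verify against each original: 7559 mod 16 = 7, 7559 mod 5 = 4, 7559 mod 17 = 11, 7559 mod 9 = 8.

x ≡ 7559 (mod 12240).


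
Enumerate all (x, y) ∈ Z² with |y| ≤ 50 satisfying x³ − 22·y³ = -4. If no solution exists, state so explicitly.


The equation is x³ - 22y³ = -4. For fixed y, x³ = 22·y³ − 4, so a solution requires the RHS to be a perfect cube.
Strategy: iterate y from -50 to 50, compute RHS = 22·y³ − 4, and check whether it is a (positive or negative) perfect cube.
Check small values of y:
  y = 0: RHS = -4 is not a perfect cube.
  y = 1: RHS = 18 is not a perfect cube.
  y = -1: RHS = -26 is not a perfect cube.
  y = 2: RHS = 172 is not a perfect cube.
  y = -2: RHS = -180 is not a perfect cube.
  y = 3: RHS = 590 is not a perfect cube.
  y = -3: RHS = -598 is not a perfect cube.
Continuing the search up to |y| = 50 finds no solutions either.
No (x, y) in the scanned range satisfies the equation.

No integer solutions with |y| ≤ 50.
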